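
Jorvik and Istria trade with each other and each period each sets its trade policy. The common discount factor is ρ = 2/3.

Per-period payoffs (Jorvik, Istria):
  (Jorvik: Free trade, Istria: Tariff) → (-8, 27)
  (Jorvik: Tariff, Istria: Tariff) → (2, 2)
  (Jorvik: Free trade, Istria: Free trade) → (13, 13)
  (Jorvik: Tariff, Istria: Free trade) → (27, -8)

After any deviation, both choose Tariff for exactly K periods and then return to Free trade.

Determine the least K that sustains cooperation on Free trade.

Need Σ_{k=1}^{K} ρ^k ≥ (27−13)/(13−2) = 1.2727 at ρ = 2/3.
At K = 2 the sum is 1.1111 < 1.2727; at K = 3 it is 1.4074 ≥ 1.2727.
So the minimum punishment length is K = 3.

3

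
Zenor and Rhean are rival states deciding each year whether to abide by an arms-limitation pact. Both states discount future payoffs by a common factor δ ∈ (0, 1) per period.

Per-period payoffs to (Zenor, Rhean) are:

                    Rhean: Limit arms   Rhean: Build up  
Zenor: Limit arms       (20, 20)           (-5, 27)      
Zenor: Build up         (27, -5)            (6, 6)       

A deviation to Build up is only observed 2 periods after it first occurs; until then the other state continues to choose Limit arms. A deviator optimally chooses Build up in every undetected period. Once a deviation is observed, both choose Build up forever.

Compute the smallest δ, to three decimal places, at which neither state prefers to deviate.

0.577

A deviator earns 27 for 2 periods, then 6 forever; cooperating earns 20 forever. Multiplying the IC by (1−δ):
20 ≥ 27(1−δ^2) + 6δ^2, so 21·δ^2 ≥ 7 and δ^2 ≥ 1/3.
δ ≥ (1/3)^(1/2) ≈ 0.577.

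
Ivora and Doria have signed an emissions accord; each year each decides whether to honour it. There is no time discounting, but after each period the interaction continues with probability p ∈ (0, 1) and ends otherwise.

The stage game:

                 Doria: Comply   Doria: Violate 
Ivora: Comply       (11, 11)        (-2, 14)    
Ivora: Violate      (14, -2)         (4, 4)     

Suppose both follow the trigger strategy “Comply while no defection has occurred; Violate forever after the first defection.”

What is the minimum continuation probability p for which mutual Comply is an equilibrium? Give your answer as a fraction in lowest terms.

Expected cooperation value is 11 + p·11 + p²·11 + … = 11/(1−p); deviation gives 14 + p·4/(1−p).
11 ≥ 14(1−p) + 4p ⇒ 10p ≥ 3 ⇒ p ≥ 3/10.

3/10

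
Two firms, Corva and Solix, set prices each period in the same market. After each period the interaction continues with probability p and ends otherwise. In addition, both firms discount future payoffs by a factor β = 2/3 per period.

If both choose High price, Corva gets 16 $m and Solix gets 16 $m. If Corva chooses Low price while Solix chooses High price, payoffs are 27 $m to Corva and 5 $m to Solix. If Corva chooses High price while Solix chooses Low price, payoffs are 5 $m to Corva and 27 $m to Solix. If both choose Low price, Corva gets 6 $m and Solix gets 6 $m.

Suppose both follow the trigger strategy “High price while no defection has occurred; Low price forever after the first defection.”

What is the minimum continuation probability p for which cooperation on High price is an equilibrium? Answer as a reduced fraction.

Expected continuation weight on next period's payoff is β·p = 2/3·p, which plays the role of the discount factor.
Cooperation requires 2/3·p ≥ (27−16)/(27−6) = 11/21, hence p ≥ 11/14.

11/14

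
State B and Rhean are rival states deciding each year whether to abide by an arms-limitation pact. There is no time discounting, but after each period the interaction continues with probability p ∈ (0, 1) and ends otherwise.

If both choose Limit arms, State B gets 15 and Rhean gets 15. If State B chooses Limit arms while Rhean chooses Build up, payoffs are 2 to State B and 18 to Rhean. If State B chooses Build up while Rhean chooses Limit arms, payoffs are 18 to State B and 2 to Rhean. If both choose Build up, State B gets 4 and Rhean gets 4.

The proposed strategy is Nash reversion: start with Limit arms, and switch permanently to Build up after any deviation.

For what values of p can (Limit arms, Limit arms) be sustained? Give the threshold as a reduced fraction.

3/14

With no time discounting, the continuation probability p plays the role of the discount factor.
Grim-trigger IC: 15/(1−p) ≥ 18 + 4p/(1−p) ⇒ p ≥ (18−15)/(18−4) = 3/14.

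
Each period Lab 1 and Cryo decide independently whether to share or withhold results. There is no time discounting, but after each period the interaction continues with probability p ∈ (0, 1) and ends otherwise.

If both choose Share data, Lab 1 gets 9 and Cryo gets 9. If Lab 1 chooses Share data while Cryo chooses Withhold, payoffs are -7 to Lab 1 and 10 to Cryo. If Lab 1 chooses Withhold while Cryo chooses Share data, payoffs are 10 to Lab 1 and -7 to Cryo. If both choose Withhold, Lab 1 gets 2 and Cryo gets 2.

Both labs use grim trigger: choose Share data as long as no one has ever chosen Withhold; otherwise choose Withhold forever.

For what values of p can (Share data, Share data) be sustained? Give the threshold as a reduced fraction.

With no time discounting, the continuation probability p plays the role of the discount factor.
Grim-trigger IC: 9/(1−p) ≥ 10 + 2p/(1−p) ⇒ p ≥ (10−9)/(10−2) = 1/8.

1/8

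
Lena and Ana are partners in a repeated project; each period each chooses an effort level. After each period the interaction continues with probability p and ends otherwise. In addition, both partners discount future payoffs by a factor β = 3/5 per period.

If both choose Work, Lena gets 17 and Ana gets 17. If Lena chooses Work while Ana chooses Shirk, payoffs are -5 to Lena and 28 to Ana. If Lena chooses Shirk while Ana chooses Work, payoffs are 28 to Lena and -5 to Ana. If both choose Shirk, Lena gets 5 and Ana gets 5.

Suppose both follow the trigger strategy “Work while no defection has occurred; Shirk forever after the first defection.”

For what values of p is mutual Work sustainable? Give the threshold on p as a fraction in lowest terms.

55/69

With continuation probability p and discount β, the effective per-period discount factor is βp.
Grim-trigger IC: βp ≥ (28−17)/(28−5) = 11/23.
So p ≥ (11/23)/(3/5) = 55/69.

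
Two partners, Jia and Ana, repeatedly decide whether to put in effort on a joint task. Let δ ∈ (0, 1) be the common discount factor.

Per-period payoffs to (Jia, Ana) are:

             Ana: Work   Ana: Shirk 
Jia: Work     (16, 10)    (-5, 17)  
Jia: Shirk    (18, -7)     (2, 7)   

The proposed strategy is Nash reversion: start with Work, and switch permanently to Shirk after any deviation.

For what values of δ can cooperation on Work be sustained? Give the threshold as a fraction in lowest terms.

7/10

Jia: cooperation gives 16 each period; deviation gives 18 once then 2 forever.
  16/(1−δ) ≥ 18 + 2δ/(1−δ) ⇒ δ ≥ 2/16 = 1/8.
Ana: cooperation gives 10 each period; deviation gives 17 once then 7 forever.
  δ ≥ 7/10.
Both must hold, so the binding constraint is Ana's: δ ≥ 7/10.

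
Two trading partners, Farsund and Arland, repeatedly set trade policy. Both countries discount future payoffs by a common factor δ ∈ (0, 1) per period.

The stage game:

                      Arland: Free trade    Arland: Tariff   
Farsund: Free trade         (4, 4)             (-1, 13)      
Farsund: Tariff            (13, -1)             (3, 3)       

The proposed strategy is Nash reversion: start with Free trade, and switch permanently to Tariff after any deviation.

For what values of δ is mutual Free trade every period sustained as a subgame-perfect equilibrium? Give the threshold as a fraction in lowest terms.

9/10

4/(1−δ) ≥ 13 + 3δ/(1−δ)
4 ≥ 13 − 10δ
δ ≥ 9/10.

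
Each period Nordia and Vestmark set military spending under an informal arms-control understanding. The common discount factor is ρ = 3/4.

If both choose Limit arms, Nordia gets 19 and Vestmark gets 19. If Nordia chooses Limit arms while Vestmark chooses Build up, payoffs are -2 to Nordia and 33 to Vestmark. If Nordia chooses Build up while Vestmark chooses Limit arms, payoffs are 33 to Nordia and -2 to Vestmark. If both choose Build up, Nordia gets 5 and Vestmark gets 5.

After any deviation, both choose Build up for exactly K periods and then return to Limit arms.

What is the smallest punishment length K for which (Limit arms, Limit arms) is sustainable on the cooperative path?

2

Need Σ_{k=1}^{K} ρ^k ≥ (33−19)/(19−5) = 1.0000 at ρ = 3/4.
At K = 1 the sum is 0.7500 < 1.0000; at K = 2 it is 1.3125 ≥ 1.0000.
So the minimum punishment length is K = 2.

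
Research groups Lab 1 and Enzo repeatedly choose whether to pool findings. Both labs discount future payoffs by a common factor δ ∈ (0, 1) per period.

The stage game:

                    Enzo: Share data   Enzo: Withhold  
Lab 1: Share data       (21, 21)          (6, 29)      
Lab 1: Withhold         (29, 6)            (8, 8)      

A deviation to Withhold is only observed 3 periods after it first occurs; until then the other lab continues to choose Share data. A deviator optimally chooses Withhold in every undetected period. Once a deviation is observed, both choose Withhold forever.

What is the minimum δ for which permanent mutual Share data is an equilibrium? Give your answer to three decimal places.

The best deviation is to choose Withhold for all 3 undetected periods, earning 29 each, then 8 forever once detected.
Deviation value: 29(1−δ^3)/(1−δ) + 8δ^3/(1−δ); cooperation value: 21/(1−δ).
IC: 21 ≥ 29(1−δ^3) + 8δ^3 = 29 − 21δ^3.
So δ^3 ≥ 8/21, giving δ ≥ (8/21)^(1/3) ≈ 0.725.

0.725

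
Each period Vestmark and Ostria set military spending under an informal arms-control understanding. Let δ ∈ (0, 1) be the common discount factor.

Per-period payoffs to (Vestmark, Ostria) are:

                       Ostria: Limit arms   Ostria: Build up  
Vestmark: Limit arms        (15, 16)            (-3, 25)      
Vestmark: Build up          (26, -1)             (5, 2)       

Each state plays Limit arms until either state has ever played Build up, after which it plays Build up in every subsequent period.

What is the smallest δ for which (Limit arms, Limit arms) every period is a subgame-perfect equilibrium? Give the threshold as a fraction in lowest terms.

11/21

Vestmark: cooperation gives 15 each period; deviation gives 26 once then 5 forever.
  15/(1−δ) ≥ 26 + 5δ/(1−δ) ⇒ δ ≥ 11/21.
Ostria: cooperation gives 16 each period; deviation gives 25 once then 2 forever.
  δ ≥ 9/23.
Both must hold, so the binding constraint is Vestmark's: δ ≥ 11/21.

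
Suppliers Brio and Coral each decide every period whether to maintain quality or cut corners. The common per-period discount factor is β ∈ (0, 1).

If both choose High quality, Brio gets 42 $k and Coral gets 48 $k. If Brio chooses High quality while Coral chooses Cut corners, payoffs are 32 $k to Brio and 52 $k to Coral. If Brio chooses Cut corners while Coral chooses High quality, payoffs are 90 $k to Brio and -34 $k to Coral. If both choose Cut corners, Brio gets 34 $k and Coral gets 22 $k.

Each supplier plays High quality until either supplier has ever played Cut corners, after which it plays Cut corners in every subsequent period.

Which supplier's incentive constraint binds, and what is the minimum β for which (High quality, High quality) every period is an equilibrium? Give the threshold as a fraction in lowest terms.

For Brio: deviation gain 90−42 = 48, per-period punishment loss 42−34 = 8. IC gives β ≥ 48/56 = 6/7.
For Coral: gain 4, loss 26 per period, so β ≥ 4/30 = 2/15.
The tighter constraint is Brio's, so cooperation needs β ≥ 6/7.

Brio; β ≥ 6/7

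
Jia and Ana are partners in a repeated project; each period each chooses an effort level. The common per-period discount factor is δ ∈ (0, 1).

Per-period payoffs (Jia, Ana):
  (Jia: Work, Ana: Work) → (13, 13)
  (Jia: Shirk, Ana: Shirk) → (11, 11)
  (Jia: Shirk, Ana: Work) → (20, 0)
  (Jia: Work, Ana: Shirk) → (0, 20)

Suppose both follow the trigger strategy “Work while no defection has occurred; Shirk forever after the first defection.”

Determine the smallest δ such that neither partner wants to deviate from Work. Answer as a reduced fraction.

7/9

13/(1−δ) ≥ 20 + 11δ/(1−δ)
13 ≥ 20 − 9δ
δ ≥ 7/9.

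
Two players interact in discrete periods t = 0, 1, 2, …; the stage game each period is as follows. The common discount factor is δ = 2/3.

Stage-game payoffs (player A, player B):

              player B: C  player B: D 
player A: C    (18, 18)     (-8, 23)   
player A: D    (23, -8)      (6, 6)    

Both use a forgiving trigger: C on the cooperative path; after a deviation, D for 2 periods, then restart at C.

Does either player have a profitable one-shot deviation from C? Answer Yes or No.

IC: δ+…+δ^2 ≥ (23−18)/(18−6) = 5/12.
At δ = 2/3: partial sum = 1.1111 ≥ 0.4167. Cooperation sustainable.

No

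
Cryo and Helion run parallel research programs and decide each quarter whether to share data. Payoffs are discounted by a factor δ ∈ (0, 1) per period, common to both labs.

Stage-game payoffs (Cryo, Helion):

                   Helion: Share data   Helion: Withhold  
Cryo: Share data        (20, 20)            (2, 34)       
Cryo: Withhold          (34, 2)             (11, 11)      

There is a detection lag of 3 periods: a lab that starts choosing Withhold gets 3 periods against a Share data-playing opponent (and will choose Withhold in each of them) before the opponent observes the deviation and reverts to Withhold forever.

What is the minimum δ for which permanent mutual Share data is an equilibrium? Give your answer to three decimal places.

0.847

Deviating for the 3 undetected periods gains 34−20 = 14 per period over cooperation, then loses 20−11 = 9 per period forever once punishment starts.
Gain: 14(1 + δ + … + δ^2); loss: 9·δ^3/(1−δ).
No profitable deviation ⇔ 14(1−δ^3) ≤ 9·δ^3, i.e. δ^3 ≥ 14/(14+9) = 14/23.
Hence δ ≥ (14/23)^(1/3) ≈ 0.847.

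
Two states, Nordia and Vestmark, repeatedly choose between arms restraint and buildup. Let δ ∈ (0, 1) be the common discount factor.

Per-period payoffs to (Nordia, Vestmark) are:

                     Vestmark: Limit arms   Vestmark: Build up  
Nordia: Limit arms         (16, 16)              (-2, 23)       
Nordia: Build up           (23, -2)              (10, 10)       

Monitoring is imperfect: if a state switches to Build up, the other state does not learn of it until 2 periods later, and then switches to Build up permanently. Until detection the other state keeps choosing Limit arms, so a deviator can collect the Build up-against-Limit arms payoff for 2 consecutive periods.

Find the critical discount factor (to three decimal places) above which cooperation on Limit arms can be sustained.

Deviating for the 2 undetected periods gains 23−16 = 7 per period over cooperation, then loses 16−10 = 6 per period forever once punishment starts.
Gain: 7(1 + δ + … + δ^1); loss: 6·δ^2/(1−δ).
No profitable deviation ⇔ 7(1−δ^2) ≤ 6·δ^2, i.e. δ^2 ≥ 7/(7+6) = 7/13.
Hence δ ≥ (7/13)^(1/2) ≈ 0.734.

0.734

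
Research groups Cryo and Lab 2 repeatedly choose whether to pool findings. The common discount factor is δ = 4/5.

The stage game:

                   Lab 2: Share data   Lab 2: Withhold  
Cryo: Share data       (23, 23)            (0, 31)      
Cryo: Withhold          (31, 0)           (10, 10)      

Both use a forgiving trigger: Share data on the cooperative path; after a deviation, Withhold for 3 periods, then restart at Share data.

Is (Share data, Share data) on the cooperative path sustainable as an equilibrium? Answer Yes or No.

Yes

IC: δ+…+δ^3 ≥ (31−23)/(23−10) = 8/13.
At δ = 4/5: partial sum = 1.9520 ≥ 0.6154. Cooperation sustainable.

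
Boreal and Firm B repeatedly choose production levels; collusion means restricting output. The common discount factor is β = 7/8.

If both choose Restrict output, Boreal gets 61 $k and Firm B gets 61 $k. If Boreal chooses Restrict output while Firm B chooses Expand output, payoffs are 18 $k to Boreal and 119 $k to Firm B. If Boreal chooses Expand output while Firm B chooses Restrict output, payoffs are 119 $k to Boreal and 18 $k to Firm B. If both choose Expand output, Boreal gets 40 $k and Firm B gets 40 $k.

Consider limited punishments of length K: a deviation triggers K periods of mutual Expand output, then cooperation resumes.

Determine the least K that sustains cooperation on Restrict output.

4

Need Σ_{k=1}^{K} β^k ≥ (119−61)/(61−40) = 2.7619 at β = 7/8.
At K = 3 the sum is 2.3105 < 2.7619; at K = 4 it is 2.8967 ≥ 2.7619.
So the minimum punishment length is K = 4.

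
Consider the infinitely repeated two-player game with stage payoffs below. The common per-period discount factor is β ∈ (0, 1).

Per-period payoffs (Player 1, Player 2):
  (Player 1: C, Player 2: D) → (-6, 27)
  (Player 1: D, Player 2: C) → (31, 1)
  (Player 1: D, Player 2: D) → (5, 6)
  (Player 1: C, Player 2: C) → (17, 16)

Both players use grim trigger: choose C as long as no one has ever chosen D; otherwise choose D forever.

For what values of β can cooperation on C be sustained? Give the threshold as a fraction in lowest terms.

7/13

For Player 1: deviation gain 31−17 = 14, per-period punishment loss 17−5 = 12. IC gives β ≥ 14/26 = 7/13.
For Player 2: gain 11, loss 10 per period, so β ≥ 11/21.
The tighter constraint is Player 1's, so cooperation needs β ≥ 7/13.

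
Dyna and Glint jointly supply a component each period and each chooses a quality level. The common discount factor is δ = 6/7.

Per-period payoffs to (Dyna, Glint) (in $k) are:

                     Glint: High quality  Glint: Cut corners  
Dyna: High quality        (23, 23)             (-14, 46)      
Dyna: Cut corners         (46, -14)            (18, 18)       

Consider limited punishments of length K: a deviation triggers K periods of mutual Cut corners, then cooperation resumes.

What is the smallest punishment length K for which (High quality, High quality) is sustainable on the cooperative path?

IC: δ(1−δ^K)/(1−δ) ≥ (46−23)/(23−18) = 23/5.
With δ = 6/7: need 1 − δ^K ≥ 23/5·(1−6/7)/(6/7), i.e. δ^K ≤ 0.2333.
Since (6/7)^9 = 0.2497 and (6/7)^10 = 0.2141, the smallest such K is 10.

10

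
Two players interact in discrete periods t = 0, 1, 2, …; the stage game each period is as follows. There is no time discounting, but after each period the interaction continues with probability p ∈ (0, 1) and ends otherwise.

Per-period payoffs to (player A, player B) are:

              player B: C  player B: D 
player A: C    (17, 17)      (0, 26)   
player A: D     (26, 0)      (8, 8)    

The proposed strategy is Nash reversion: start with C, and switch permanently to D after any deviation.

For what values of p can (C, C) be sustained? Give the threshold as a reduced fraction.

1/2

Expected cooperation value is 17 + p·17 + p²·17 + … = 17/(1−p); deviation gives 26 + p·8/(1−p).
17 ≥ 26(1−p) + 8p ⇒ 18p ≥ 9 ⇒ p ≥ 9/18 = 1/2.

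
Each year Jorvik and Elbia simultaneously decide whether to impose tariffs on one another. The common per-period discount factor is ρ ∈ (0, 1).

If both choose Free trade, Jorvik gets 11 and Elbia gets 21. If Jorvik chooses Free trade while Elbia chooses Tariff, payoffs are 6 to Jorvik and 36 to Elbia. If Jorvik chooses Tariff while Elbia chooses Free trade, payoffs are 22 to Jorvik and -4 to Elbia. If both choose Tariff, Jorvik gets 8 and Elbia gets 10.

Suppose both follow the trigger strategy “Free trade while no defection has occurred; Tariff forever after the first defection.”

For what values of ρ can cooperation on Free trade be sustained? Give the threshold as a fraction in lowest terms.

11/14

Jorvik's threshold: (22−11)/(22−8) = 11/14.
Elbia's threshold: (36−21)/(36−10) = 15/26.
11/14 > 15/26, so Jorvik binds and ρ* = 11/14.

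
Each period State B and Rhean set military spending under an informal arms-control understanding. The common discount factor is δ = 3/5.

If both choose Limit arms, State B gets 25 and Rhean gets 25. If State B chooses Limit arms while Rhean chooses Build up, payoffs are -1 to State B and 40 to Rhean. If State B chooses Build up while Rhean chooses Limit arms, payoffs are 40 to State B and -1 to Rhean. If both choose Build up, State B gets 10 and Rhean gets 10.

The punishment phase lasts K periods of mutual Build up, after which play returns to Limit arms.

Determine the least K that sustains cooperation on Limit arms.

3

Need Σ_{k=1}^{K} δ^k ≥ (40−25)/(25−10) = 1.0000 at δ = 3/5.
At K = 2 the sum is 0.9600 < 1.0000; at K = 3 it is 1.1760 ≥ 1.0000.
So the minimum punishment length is K = 3.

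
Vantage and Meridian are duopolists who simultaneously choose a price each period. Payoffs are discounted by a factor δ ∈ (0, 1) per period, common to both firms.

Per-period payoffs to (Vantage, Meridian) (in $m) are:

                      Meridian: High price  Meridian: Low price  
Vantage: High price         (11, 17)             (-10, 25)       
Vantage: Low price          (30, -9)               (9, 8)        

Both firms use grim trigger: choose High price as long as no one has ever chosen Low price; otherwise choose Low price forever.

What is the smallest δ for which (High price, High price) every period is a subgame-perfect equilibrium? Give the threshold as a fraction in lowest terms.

19/21

Vantage: cooperation gives 11 each period; deviation gives 30 once then 9 forever.
  11/(1−δ) ≥ 30 + 9δ/(1−δ) ⇒ δ ≥ 19/21.
Meridian: cooperation gives 17 each period; deviation gives 25 once then 8 forever.
  δ ≥ 8/17.
Both must hold, so the binding constraint is Vantage's: δ ≥ 19/21.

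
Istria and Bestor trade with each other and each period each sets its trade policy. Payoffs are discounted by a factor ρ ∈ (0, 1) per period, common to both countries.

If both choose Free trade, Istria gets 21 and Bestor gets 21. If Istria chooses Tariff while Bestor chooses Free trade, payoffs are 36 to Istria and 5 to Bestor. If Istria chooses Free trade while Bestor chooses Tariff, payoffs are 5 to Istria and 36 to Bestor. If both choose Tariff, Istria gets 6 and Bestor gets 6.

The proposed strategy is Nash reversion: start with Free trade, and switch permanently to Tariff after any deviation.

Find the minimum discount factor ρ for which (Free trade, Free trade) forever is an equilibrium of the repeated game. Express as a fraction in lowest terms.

1/2

Cooperation forever yields 21 each period: 21/(1−ρ).
Deviating yields 36 once, then 6 forever: 36 + 6ρ/(1−ρ).
No profitable deviation requires 21/(1−ρ) ≥ 36 + 6ρ/(1−ρ).
Multiplying by (1−ρ): 21 ≥ 36(1−ρ) + 6ρ = 36 − 30ρ.
So 30ρ ≥ 15, i.e. ρ ≥ 15/30 = 1/2.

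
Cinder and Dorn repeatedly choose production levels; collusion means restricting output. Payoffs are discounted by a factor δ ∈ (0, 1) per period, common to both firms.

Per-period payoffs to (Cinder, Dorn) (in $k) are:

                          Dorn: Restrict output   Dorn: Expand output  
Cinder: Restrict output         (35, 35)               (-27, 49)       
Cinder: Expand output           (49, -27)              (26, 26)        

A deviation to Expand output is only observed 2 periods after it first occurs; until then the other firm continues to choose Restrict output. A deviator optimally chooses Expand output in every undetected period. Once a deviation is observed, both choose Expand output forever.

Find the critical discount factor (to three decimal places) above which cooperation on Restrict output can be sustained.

0.780

Deviating for the 2 undetected periods gains 49−35 = 14 per period over cooperation, then loses 35−26 = 9 per period forever once punishment starts.
Gain: 14(1 + δ + … + δ^1); loss: 9·δ^2/(1−δ).
No profitable deviation ⇔ 14(1−δ^2) ≤ 9·δ^2, i.e. δ^2 ≥ 14/(14+9) = 14/23.
Hence δ ≥ (14/23)^(1/2) ≈ 0.780.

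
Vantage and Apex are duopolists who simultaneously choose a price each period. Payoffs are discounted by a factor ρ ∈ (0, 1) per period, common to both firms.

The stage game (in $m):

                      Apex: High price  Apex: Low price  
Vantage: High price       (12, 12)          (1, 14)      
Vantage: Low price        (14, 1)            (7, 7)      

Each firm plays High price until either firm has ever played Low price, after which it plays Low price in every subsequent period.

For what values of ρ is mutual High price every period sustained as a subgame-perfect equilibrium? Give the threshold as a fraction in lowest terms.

2/7

12/(1−ρ) ≥ 14 + 7ρ/(1−ρ)
12 ≥ 14 − 7ρ
ρ ≥ 2/7.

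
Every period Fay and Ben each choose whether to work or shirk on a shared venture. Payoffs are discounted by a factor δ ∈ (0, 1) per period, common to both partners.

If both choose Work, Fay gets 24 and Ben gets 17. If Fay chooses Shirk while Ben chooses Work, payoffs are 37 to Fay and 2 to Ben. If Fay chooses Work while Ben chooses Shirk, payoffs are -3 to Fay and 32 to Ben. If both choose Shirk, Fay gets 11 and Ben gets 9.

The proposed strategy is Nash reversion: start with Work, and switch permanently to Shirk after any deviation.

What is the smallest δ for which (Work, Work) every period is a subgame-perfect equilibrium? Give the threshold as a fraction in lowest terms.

15/23

For Fay: deviation gain 37−24 = 13, per-period punishment loss 24−11 = 13. IC gives δ ≥ 13/26 = 1/2.
For Ben: gain 15, loss 8 per period, so δ ≥ 15/23.
The tighter constraint is Ben's, so cooperation needs δ ≥ 15/23.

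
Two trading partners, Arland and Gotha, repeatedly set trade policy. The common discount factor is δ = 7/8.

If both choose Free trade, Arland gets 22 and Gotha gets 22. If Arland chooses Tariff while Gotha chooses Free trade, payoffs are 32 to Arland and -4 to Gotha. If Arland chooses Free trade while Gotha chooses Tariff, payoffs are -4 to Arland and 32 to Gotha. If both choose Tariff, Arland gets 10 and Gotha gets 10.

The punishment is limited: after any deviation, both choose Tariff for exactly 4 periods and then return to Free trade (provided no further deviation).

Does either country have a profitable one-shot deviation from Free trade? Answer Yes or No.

No

Comparing payoff streams over the 5 periods until play realigns: cooperate → 22(1+δ+…+δ^4); deviate → 32 + 10(δ+…+δ^4).
Cooperation is sustained iff (22−10)(δ+…+δ^4) ≥ 32−22.
δ+…+δ^4 = 7/8·(1−(7/8)^4)/(1−7/8) = 2.8967, and (32−22)/(22−10) = 0.8333.
2.8967 ≥ 0.8333, so cooperation is sustainable.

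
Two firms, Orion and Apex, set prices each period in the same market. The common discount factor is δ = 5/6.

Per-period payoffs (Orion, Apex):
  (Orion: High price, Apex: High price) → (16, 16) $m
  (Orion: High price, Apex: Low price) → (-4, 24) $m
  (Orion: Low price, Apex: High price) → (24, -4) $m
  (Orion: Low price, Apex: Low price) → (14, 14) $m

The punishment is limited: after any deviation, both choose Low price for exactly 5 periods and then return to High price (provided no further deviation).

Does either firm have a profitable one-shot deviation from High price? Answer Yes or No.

A one-shot deviation gives 24 now, then 14 for 5 periods, then back to 16.
Gain from deviating: (24−16) today; loss: (16−14) in each of the next 5 periods.
No-deviation condition: (16−14)(δ+…+δ^5) ≥ 24−16, i.e. δ+…+δ^5 ≥ 4.
At δ = 5/6: δ+…+δ^5 = 2.9906 < 4.0000.
So cooperation is not sustainable.

Yes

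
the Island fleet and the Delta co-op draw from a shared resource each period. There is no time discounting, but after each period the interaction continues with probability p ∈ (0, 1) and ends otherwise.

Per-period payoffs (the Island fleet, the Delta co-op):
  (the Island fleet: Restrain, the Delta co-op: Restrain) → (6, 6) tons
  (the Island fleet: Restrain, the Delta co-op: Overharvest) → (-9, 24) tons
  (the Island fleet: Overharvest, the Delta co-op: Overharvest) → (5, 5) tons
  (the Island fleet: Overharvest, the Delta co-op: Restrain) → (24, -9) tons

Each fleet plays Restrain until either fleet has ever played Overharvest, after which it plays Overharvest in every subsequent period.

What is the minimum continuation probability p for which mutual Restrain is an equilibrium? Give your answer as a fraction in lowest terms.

With no time discounting, the continuation probability p plays the role of the discount factor.
Grim-trigger IC: 6/(1−p) ≥ 24 + 5p/(1−p) ⇒ p ≥ (24−6)/(24−5) = 18/19.

18/19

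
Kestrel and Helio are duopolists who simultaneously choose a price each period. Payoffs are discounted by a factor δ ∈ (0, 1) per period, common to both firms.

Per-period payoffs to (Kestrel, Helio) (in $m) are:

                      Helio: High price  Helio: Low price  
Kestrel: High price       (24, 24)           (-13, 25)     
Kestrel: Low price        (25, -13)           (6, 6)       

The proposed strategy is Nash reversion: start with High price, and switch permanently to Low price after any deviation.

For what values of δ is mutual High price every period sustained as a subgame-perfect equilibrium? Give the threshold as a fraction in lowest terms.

Cooperation forever yields 24 each period: 24/(1−δ).
Deviating yields 25 once, then 6 forever: 25 + 6δ/(1−δ).
No profitable deviation requires 24/(1−δ) ≥ 25 + 6δ/(1−δ).
Multiplying by (1−δ): 24 ≥ 25(1−δ) + 6δ = 25 − 19δ.
So 19δ ≥ 1, i.e. δ ≥ 1/19.

1/19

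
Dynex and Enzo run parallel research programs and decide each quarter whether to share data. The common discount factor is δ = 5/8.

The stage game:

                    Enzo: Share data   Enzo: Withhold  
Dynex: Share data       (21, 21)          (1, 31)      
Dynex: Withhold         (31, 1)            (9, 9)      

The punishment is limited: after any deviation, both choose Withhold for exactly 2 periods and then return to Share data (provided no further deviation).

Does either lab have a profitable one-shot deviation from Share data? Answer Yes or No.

No

IC: δ+…+δ^2 ≥ (31−21)/(21−9) = 5/6.
At δ = 5/8: partial sum = 1.0156 ≥ 0.8333. Cooperation sustainable.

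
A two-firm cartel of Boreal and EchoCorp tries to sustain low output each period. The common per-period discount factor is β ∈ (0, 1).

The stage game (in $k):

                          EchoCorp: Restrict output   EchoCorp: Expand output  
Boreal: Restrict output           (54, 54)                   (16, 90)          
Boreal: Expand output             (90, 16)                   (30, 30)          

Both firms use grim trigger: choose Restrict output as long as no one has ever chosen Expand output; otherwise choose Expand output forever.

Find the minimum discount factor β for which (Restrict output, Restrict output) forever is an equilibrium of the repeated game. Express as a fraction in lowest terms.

One-period gain from deviating is 90 − 54 = 36. The loss is 54 − 30 = 24 in every subsequent period, with present value 24·β/(1−β).
Deviation is unprofitable when 24·β/(1−β) ≥ 36, i.e. β/(1−β) ≥ 3/2.
Equivalently β ≥ 36/(36+24) = 3/5.

3/5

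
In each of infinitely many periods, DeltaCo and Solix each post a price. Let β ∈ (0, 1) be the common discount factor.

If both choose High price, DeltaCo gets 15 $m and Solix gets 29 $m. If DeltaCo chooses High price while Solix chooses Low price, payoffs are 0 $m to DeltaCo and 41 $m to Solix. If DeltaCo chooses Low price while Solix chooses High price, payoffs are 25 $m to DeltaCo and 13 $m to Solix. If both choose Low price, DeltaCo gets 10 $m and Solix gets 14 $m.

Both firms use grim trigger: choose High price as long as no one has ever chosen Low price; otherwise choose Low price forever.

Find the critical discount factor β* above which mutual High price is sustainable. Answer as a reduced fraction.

2/3

For DeltaCo: deviation gain 25−15 = 10, per-period punishment loss 15−10 = 5. IC gives β ≥ 10/15 = 2/3.
For Solix: gain 12, loss 15 per period, so β ≥ 12/27 = 4/9.
The tighter constraint is DeltaCo's, so cooperation needs β ≥ 2/3.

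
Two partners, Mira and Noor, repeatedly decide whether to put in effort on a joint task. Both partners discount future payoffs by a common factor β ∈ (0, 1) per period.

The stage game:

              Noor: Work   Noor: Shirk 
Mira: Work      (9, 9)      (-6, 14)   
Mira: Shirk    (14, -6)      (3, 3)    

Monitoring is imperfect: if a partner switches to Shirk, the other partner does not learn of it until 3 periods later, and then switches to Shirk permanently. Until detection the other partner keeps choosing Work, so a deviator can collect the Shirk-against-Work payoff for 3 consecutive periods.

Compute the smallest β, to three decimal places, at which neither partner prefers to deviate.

0.769

A deviator earns 14 for 3 periods, then 3 forever; cooperating earns 9 forever. Multiplying the IC by (1−β):
9 ≥ 14(1−β^3) + 3β^3, so 11·β^3 ≥ 5 and β^3 ≥ 5/11.
β ≥ (5/11)^(1/3) ≈ 0.769.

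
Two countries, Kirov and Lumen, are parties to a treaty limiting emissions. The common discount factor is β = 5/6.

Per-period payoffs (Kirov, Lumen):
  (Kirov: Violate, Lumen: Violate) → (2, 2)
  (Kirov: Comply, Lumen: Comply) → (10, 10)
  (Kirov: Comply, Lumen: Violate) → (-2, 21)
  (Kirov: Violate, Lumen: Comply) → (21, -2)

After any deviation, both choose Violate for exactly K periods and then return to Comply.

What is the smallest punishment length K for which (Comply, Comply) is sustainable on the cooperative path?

IC: β(1−β^K)/(1−β) ≥ (21−10)/(10−2) = 11/8.
With β = 5/6: need 1 − β^K ≥ 11/8·(1−5/6)/(5/6), i.e. β^K ≤ 0.7250.
Since (5/6)^1 = 0.8333 and (5/6)^2 = 0.6944, the smallest such K is 2.

2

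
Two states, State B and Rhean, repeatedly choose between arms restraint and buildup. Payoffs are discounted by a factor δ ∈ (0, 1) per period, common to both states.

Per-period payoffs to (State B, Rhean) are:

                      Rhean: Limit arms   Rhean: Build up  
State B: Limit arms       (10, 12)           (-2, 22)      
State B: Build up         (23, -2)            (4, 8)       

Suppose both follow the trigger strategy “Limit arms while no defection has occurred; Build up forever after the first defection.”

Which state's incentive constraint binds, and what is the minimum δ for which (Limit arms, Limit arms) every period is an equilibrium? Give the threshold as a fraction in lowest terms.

Rhean; δ ≥ 5/7

State B's threshold: (23−10)/(23−4) = 13/19.
Rhean's threshold: (22−12)/(22−8) = 5/7.
13/19 < 5/7, so Rhean binds and δ* = 5/7.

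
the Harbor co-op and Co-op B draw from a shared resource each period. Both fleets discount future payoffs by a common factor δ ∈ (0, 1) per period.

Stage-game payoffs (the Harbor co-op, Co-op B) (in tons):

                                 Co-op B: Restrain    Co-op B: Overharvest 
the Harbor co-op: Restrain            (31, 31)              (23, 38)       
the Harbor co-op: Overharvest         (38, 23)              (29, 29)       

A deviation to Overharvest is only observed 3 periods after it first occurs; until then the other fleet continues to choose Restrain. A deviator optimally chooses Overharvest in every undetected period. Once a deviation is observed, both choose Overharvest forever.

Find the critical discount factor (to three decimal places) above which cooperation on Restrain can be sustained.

A deviator earns 38 for 3 periods, then 29 forever; cooperating earns 31 forever. Multiplying the IC by (1−δ):
31 ≥ 38(1−δ^3) + 29δ^3, so 9·δ^3 ≥ 7 and δ^3 ≥ 7/9.
δ ≥ (7/9)^(1/3) ≈ 0.920.

0.920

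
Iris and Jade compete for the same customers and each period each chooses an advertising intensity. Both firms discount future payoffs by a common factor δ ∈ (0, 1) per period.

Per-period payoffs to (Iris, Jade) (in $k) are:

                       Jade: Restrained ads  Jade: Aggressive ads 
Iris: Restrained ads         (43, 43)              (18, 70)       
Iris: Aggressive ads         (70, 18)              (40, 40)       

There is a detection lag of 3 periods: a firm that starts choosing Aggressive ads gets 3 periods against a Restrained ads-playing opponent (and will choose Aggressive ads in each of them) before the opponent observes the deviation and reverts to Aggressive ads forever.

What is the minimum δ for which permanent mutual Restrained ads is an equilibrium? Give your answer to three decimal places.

0.965

The best deviation is to choose Aggressive ads for all 3 undetected periods, earning 70 each, then 40 forever once detected.
Deviation value: 70(1−δ^3)/(1−δ) + 40δ^3/(1−δ); cooperation value: 43/(1−δ).
IC: 43 ≥ 70(1−δ^3) + 40δ^3 = 70 − 30δ^3.
So δ^3 ≥ 27/30 = 9/10, giving δ ≥ (9/10)^(1/3) ≈ 0.965.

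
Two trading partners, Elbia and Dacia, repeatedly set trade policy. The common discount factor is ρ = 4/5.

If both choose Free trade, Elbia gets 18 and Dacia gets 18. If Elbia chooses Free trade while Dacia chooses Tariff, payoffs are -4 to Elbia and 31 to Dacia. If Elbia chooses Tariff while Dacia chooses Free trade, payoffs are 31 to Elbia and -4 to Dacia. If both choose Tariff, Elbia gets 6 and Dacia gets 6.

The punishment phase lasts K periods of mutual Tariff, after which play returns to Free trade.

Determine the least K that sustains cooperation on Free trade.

Need Σ_{k=1}^{K} ρ^k ≥ (31−18)/(18−6) = 1.0833 at ρ = 4/5.
At K = 1 the sum is 0.8000 < 1.0833; at K = 2 it is 1.4400 ≥ 1.0833.
So the minimum punishment length is K = 2.

2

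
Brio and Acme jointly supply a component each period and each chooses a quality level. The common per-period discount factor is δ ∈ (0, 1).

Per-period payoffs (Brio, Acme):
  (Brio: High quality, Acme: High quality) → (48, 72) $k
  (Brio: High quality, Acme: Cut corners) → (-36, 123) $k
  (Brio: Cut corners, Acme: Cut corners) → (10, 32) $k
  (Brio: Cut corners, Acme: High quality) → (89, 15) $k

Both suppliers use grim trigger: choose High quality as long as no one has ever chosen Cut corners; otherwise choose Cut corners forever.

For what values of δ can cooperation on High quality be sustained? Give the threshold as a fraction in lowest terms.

51/91

Brio's threshold: (89−48)/(89−10) = 41/79.
Acme's threshold: (123−72)/(123−32) = 51/91.
41/79 < 51/91, so Acme binds and δ* = 51/91.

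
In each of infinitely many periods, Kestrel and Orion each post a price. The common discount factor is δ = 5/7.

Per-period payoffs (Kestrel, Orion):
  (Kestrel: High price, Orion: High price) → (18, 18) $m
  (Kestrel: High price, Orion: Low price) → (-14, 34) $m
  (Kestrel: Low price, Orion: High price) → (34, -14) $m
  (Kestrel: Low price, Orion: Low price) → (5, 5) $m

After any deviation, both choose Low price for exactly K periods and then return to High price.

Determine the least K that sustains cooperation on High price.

Need Σ_{k=1}^{K} δ^k ≥ (34−18)/(18−5) = 1.2308 at δ = 5/7.
At K = 2 the sum is 1.2245 < 1.2308; at K = 3 it is 1.5889 ≥ 1.2308.
So the minimum punishment length is K = 3.

3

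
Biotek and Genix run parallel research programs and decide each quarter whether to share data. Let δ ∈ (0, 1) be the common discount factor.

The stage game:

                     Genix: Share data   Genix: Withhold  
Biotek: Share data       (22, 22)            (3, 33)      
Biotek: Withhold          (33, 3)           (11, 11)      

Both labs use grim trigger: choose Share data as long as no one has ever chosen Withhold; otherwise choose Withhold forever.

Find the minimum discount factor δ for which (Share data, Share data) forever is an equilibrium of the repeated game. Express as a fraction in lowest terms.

1/2

Under grim trigger the critical discount factor is (T−C)/(T−P) with T = 33, C = 22, P = 11.
δ* = (33−22)/(33−11) = 11/22 = 1/2.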